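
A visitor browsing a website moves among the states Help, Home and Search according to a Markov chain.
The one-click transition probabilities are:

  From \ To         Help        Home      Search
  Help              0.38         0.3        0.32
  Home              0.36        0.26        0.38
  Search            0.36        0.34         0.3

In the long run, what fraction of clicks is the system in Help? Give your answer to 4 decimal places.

Let the stationary distribution be π with π = πP and π_1 + π_2 + π_3 = 1.
π_1 = 0.38·π_1 + 0.36·π_2 + 0.36·π_3
π_2 = 0.3·π_1 + 0.26·π_2 + 0.34·π_3
Solving with the normalization constraint gives π = (0.3673, 0.3012, 0.3314).
So the stationary probability of Help is 0.3673.

0.3673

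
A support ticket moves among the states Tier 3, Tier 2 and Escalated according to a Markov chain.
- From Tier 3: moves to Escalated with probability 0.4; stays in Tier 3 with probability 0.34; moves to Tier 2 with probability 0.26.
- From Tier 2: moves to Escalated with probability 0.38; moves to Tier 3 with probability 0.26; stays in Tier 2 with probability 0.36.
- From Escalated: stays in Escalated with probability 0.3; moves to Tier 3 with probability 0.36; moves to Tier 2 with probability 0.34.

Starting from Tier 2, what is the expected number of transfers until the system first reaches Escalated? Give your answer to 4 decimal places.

Let t(s) be the expected number of transfers to first reach Escalated from state s, with t(Escalated) = 0. Conditioning on the first transfer:
t(Tier 3) = 1 + 0.34·t(Tier 3) + 0.26·t(Tier 2)
t(Tier 2) = 1 + 0.26·t(Tier 3) + 0.36·t(Tier 2)
Solving: t(Tier 3) = 2.5366, t(Tier 2) = 2.5930.
Expected transfers from Tier 2 to Escalated: 2.5930.

2.5930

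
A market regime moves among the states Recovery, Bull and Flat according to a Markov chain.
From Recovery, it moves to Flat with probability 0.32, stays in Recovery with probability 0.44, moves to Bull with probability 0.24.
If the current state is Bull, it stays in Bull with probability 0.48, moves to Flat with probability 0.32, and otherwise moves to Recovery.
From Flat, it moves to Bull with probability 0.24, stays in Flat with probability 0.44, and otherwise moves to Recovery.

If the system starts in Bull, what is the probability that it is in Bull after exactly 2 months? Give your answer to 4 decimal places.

Sum over the intermediate state after 1 month:
P = P(Bull→Recovery)·P(Recovery→Bull) + P(Bull→Bull)·P(Bull→Bull) + P(Bull→Flat)·P(Flat→Bull)
  = 0.2×0.24 + 0.48×0.48 + 0.32×0.24
  = 0.0480 + 0.2304 + 0.0768 = 0.3552

0.3552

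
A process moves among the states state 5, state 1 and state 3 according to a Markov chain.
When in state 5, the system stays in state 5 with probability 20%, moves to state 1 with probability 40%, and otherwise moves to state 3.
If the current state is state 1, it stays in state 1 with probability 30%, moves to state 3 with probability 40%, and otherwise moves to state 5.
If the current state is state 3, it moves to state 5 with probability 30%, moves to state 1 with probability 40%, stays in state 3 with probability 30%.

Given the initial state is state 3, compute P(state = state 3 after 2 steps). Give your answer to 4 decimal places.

Sum over the intermediate state after 1 step:
P = P(state 3→state 5)·P(state 5→state 3) + P(state 3→state 1)·P(state 1→state 3) + P(state 3→state 3)·P(state 3→state 3)
  = 0.3×0.4 + 0.4×0.4 + 0.3×0.3
  = 0.1200 + 0.1600 + 0.0900 = 0.3700

0.3700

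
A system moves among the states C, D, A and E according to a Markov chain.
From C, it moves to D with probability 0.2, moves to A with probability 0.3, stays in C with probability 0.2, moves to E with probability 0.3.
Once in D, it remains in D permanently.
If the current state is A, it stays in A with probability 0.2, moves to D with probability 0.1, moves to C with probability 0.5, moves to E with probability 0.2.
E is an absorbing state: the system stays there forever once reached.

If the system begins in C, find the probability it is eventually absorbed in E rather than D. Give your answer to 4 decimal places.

0.6122

Let h(s) be the probability of absorption at E starting from transient state s. Then h(E) = 1 and h(D) = 0. By first-step analysis:
h(C) = 0.2·h(C) + 0.2·0 + 0.3·h(A) + 0.3·1
h(A) = 0.5·h(C) + 0.1·0 + 0.2·h(A) + 0.2·1
Solving: h(C) = 0.6122, h(A) = 0.6327.
Starting from C, the probability is 0.6122.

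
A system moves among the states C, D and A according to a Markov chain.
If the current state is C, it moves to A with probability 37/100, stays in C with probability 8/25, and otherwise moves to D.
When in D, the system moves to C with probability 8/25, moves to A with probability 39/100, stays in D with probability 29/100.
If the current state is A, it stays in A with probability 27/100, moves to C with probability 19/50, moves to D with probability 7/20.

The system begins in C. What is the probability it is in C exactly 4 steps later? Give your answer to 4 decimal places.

Propagate the distribution vector 4 steps from C.
After 0 steps: (1.0000, 0.0000, 0.0000)
After 1 step: (0.3200, 0.3100, 0.3700)
After 2 steps: (0.3422, 0.3186, 0.3392)
After 3 steps: (0.3404, 0.3172, 0.3425)
After 4 steps: (0.3405, 0.3174, 0.3421)
P(in C after 4 steps) = 0.3405

0.3405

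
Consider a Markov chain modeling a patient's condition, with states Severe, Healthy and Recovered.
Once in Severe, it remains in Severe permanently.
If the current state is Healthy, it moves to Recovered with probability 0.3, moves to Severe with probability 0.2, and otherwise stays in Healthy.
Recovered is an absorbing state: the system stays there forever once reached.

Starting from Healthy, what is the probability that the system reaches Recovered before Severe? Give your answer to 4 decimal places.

Let h(s) be the probability of absorption at Recovered starting from transient state s. Then h(Recovered) = 1 and h(Severe) = 0. By first-step analysis:
h(Healthy) = 0.2·0 + 0.5·h(Healthy) + 0.3·1
Solving: h(Healthy) = 0.6000.
Starting from Healthy, the probability is 0.6000.

0.6000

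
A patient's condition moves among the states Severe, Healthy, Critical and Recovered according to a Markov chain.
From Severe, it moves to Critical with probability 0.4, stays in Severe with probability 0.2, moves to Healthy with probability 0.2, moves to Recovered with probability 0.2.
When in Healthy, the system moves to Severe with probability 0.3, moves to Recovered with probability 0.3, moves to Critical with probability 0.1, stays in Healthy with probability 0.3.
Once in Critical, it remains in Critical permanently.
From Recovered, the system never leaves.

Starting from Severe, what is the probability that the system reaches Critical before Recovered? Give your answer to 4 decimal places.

Let h(s) be the probability of absorption at Critical starting from transient state s. Then h(Critical) = 1 and h(Recovered) = 0. By first-step analysis:
h(Severe) = 0.2·h(Severe) + 0.2·h(Healthy) + 0.4·1 + 0.2·0
h(Healthy) = 0.3·h(Severe) + 0.3·h(Healthy) + 0.1·1 + 0.3·0
Solving: h(Severe) = 0.6000, h(Healthy) = 0.4000.
Starting from Severe, the probability is 0.6000.

0.6000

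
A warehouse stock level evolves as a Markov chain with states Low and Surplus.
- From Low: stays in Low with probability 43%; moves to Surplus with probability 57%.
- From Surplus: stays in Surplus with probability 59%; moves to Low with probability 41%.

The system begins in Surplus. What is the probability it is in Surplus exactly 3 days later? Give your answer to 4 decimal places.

0.5816

Propagate the distribution vector 3 days from Surplus.
After 0 days: (0.0000, 1.0000)
After 1 day: (0.4100, 0.5900)
After 2 days: (0.4182, 0.5818)
After 3 days: (0.4184, 0.5816)
P(in Surplus after 3 days) = 0.5816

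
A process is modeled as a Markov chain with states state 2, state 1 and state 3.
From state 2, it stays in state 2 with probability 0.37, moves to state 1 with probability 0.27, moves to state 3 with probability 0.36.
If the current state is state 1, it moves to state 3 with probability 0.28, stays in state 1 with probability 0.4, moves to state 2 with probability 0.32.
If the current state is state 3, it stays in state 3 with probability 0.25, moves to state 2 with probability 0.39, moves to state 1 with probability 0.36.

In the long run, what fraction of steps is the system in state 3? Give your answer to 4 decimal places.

0.2997

Let the stationary distribution be π with π = πP and π_1 + π_2 + π_3 = 1.
π_1 = 0.37·π_1 + 0.32·π_2 + 0.39·π_3
π_2 = 0.27·π_1 + 0.4·π_2 + 0.36·π_3
Solving with the normalization constraint gives π = (0.3589, 0.3414, 0.2997).
So the stationary probability of state 3 is 0.2997.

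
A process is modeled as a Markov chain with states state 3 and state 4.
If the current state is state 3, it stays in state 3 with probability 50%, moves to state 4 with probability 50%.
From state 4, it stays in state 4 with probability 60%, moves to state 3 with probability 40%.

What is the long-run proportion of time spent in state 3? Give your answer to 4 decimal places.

0.4444

Let the stationary distribution be π with π = πP and π_1 + π_2 = 1.
π_1 = 0.5·π_1 + 0.4·π_2
Solving with the normalization constraint gives π = (0.4444, 0.5556).
So the stationary probability of state 3 is 0.4444.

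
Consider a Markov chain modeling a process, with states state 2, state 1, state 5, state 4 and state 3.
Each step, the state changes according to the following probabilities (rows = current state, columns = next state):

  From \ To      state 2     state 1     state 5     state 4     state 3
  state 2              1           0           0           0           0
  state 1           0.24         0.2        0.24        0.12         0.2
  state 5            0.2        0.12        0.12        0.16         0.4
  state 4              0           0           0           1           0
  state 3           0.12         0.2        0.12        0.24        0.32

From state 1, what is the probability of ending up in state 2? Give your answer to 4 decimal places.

Let h(s) be the probability of absorption at state 2 starting from transient state s. Then h(state 2) = 1 and h(state 4) = 0. By first-step analysis:
h(state 1) = 0.24·1 + 0.2·h(state 1) + 0.24·h(state 5) + 0.12·0 + 0.2·h(state 3)
h(state 5) = 0.2·1 + 0.12·h(state 1) + 0.12·h(state 5) + 0.16·0 + 0.4·h(state 3)
h(state 3) = 0.12·1 + 0.2·h(state 1) + 0.12·h(state 5) + 0.24·0 + 0.32·h(state 3)
Solving: h(state 1) = 0.5563, h(state 5) = 0.4976, h(state 3) = 0.4279.
Starting from state 1, the probability is 0.5563.

0.5563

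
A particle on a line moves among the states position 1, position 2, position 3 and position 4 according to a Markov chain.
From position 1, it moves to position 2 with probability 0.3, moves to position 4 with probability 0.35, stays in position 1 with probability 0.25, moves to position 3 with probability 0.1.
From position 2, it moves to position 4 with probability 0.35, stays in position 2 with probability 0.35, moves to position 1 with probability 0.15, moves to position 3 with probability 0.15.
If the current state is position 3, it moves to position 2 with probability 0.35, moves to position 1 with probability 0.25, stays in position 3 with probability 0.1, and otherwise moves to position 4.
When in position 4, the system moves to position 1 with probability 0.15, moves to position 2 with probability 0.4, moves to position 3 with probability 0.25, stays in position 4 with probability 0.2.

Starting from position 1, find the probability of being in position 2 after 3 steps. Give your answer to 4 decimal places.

0.3554

Propagate the distribution vector 3 steps from position 1.
After 0 steps: (1.0000, 0.0000, 0.0000, 0.0000)
After 1 step: (0.2500, 0.3000, 0.1000, 0.3500)
After 2 steps: (0.1850, 0.3550, 0.1675, 0.2925)
After 3 steps: (0.1853, 0.3554, 0.1616, 0.2978)
P(in position 2 after 3 steps) = 0.3554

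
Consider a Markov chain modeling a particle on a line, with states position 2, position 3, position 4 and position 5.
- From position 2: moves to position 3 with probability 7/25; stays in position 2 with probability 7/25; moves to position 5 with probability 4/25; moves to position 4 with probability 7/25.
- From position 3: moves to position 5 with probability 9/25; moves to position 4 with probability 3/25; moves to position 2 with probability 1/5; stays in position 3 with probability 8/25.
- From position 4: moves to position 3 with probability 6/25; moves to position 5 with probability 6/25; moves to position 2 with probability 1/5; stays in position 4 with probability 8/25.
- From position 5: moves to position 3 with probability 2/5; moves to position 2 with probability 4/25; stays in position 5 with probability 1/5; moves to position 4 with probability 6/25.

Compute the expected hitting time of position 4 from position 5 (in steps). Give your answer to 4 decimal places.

4.8521

Let t(s) be the expected number of steps to first reach position 4 from state s, with t(position 4) = 0. Conditioning on the first step:
t(position 2) = 1 + 0.28·t(position 2) + 0.28·t(position 3) + 0.16·t(position 5)
t(position 3) = 1 + 0.2·t(position 2) + 0.32·t(position 3) + 0.36·t(position 5)
t(position 5) = 1 + 0.16·t(position 2) + 0.4·t(position 3) + 0.2·t(position 5)
Solving: t(position 2) = 4.5595, t(position 3) = 5.3804, t(position 5) = 4.8521.
Expected steps from position 5 to position 4: 4.8521.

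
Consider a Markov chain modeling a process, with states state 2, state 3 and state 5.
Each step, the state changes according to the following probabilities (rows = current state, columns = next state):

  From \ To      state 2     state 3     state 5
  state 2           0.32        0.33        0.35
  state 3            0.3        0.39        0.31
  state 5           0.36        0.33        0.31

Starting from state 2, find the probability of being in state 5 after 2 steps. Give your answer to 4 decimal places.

0.3228

Sum over the intermediate state after 1 step:
P = P(state 2→state 2)·P(state 2→state 5) + P(state 2→state 3)·P(state 3→state 5) + P(state 2→state 5)·P(state 5→state 5)
  = 0.32×0.35 + 0.33×0.31 + 0.35×0.31
  = 0.1120 + 0.1023 + 0.1085 = 0.3228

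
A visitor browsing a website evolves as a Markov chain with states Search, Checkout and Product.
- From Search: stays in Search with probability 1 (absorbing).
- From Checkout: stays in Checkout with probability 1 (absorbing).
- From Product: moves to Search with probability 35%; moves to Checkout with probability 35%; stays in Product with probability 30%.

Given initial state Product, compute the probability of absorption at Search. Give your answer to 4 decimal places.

Let h(s) be the probability of absorption at Search starting from transient state s. Then h(Search) = 1 and h(Checkout) = 0. By first-step analysis:
h(Product) = 0.35·1 + 0.35·0 + 0.3·h(Product)
Solving: h(Product) = 0.5000.
Starting from Product, the probability is 0.5000.

0.5000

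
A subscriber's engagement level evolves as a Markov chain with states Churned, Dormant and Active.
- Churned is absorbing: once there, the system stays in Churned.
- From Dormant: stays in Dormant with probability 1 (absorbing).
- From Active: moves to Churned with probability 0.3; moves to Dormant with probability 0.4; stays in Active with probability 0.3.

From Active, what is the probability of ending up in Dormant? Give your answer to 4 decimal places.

0.5714

Let h(s) be the probability of absorption at Dormant starting from transient state s. Then h(Dormant) = 1 and h(Churned) = 0. By first-step analysis:
h(Active) = 0.3·0 + 0.4·1 + 0.3·h(Active)
Solving: h(Active) = 0.5714.
Starting from Active, the probability is 0.5714.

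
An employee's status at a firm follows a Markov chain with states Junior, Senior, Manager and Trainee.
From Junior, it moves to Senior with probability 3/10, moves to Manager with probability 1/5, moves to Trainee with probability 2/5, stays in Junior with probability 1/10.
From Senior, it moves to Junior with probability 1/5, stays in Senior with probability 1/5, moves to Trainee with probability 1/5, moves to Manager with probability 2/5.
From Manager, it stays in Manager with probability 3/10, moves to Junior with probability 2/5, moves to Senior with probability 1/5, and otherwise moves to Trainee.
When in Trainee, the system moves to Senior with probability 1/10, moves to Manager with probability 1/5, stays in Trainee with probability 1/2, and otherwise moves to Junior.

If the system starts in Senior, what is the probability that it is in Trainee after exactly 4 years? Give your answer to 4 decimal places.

0.3098

Propagate the distribution vector 4 years from Senior.
After 0 years: (0.0000, 1.0000, 0.0000, 0.0000)
After 1 year: (0.2000, 0.2000, 0.4000, 0.2000)
After 2 years: (0.2600, 0.2000, 0.2800, 0.2600)
After 3 years: (0.2300, 0.2000, 0.2680, 0.3020)
After 4 years: (0.2306, 0.1928, 0.2668, 0.3098)
P(in Trainee after 4 years) = 0.3098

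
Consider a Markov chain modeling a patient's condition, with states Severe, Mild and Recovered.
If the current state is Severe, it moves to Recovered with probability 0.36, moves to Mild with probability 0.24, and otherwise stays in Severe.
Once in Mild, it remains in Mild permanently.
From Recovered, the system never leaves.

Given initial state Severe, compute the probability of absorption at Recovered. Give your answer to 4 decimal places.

Let h(s) be the probability of absorption at Recovered starting from transient state s. Then h(Recovered) = 1 and h(Mild) = 0. By first-step analysis:
h(Severe) = 0.4·h(Severe) + 0.24·0 + 0.36·1
Solving: h(Severe) = 0.6000.
Starting from Severe, the probability is 0.6000.

0.6000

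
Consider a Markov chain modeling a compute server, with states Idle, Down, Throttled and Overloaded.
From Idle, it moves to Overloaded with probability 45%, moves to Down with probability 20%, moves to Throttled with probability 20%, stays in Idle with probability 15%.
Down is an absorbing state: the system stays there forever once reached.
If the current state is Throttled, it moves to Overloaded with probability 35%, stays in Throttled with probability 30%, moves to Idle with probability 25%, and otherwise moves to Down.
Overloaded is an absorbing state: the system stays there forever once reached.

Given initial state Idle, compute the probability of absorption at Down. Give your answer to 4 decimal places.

Let h(s) be the probability of absorption at Down starting from transient state s. Then h(Down) = 1 and h(Overloaded) = 0. By first-step analysis:
h(Idle) = 0.15·h(Idle) + 0.2·1 + 0.2·h(Throttled) + 0.45·0
h(Throttled) = 0.25·h(Idle) + 0.1·1 + 0.3·h(Throttled) + 0.35·0
Solving: h(Idle) = 0.2936, h(Throttled) = 0.2477.
Starting from Idle, the probability is 0.2936.

0.2936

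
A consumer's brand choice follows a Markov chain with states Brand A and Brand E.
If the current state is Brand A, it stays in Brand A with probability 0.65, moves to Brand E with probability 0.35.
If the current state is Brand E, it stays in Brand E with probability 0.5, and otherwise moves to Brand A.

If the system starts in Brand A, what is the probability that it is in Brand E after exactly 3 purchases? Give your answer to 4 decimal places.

0.4104

Propagate the distribution vector 3 purchases from Brand A.
After 0 purchases: (1.0000, 0.0000)
After 1 purchase: (0.6500, 0.3500)
After 2 purchases: (0.5975, 0.4025)
After 3 purchases: (0.5896, 0.4104)
P(in Brand E after 3 purchases) = 0.4104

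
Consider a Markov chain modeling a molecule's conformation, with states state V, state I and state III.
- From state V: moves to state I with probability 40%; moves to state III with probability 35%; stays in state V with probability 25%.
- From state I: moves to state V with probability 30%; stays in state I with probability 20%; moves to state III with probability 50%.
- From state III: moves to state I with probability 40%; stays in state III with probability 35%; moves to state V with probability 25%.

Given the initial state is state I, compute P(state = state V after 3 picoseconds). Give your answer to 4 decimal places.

0.2680

Propagate the distribution vector 3 picoseconds from state I.
After 0 picoseconds: (0.0000, 1.0000, 0.0000)
After 1 picosecond: (0.3000, 0.2000, 0.5000)
After 2 picoseconds: (0.2600, 0.3600, 0.3800)
After 3 picoseconds: (0.2680, 0.3280, 0.4040)
P(in state V after 3 picoseconds) = 0.2680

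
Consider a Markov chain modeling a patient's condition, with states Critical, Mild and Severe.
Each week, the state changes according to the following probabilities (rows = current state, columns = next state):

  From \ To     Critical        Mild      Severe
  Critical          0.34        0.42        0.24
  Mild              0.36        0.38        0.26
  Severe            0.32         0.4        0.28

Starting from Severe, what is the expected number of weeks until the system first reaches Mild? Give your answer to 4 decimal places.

2.4598

Let t(s) be the expected number of weeks to first reach Mild from state s, with t(Mild) = 0. Conditioning on the first week:
t(Critical) = 1 + 0.34·t(Critical) + 0.24·t(Severe)
t(Severe) = 1 + 0.32·t(Critical) + 0.28·t(Severe)
Solving: t(Critical) = 2.4096, t(Severe) = 2.4598.
Expected weeks from Severe to Mild: 2.4598.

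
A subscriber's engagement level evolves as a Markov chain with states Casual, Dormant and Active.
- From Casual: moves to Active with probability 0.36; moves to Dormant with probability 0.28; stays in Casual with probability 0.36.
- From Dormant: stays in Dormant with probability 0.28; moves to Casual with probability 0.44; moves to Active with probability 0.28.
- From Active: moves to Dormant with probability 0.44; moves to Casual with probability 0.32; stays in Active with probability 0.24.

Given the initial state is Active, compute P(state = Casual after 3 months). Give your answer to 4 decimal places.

Propagate the distribution vector 3 months from Active.
After 0 months: (0.0000, 0.0000, 1.0000)
After 1 month: (0.3200, 0.4400, 0.2400)
After 2 months: (0.3856, 0.3184, 0.2960)
After 3 months: (0.3736, 0.3274, 0.2990)
P(in Casual after 3 months) = 0.3736

0.3736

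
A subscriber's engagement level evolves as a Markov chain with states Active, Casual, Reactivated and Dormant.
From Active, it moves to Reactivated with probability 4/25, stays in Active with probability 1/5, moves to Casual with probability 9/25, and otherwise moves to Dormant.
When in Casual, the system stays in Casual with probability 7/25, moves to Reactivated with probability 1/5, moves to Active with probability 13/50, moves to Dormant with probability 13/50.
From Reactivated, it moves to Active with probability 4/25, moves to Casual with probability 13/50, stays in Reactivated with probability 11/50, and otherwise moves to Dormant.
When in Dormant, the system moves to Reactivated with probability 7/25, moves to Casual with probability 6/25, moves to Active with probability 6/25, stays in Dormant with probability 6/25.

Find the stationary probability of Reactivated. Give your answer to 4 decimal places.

Let the stationary distribution be π with π = πP and π_1 + π_2 + π_3 + π_4 = 1.
π_1 = 0.2·π_1 + 0.26·π_2 + 0.16·π_3 + 0.24·π_4
π_2 = 0.36·π_1 + 0.28·π_2 + 0.26·π_3 + 0.24·π_4
π_3 = 0.16·π_1 + 0.2·π_2 + 0.22·π_3 + 0.28·π_4
Solving with the normalization constraint gives π = (0.2194, 0.2820, 0.2180, 0.2806).
So the stationary probability of Reactivated is 0.2180.

0.2180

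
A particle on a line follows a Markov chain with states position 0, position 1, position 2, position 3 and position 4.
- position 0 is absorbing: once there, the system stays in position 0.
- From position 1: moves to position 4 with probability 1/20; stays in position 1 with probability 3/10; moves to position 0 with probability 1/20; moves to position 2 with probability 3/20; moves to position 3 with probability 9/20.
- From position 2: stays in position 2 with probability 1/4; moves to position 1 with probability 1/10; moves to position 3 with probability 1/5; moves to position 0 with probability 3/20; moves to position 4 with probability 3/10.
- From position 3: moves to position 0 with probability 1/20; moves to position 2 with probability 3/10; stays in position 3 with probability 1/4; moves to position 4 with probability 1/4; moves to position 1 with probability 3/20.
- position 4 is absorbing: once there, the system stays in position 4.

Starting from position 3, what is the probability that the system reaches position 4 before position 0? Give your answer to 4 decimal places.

Let h(s) be the probability of absorption at position 4 starting from transient state s. Then h(position 4) = 1 and h(position 0) = 0. By first-step analysis:
h(position 1) = 0.05·0 + 0.3·h(position 1) + 0.15·h(position 2) + 0.45·h(position 3) + 0.05·1
h(position 2) = 0.15·0 + 0.1·h(position 1) + 0.25·h(position 2) + 0.2·h(position 3) + 0.3·1
h(position 3) = 0.05·0 + 0.15·h(position 1) + 0.3·h(position 2) + 0.25·h(position 3) + 0.25·1
Solving: h(position 1) = 0.7034, h(position 2) = 0.6943, h(position 3) = 0.7517.
Starting from position 3, the probability is 0.7517.

0.7517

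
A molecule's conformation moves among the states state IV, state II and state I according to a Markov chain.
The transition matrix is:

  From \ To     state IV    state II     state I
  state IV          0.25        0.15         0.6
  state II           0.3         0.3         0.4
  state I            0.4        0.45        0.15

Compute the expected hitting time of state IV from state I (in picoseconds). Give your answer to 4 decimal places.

2.7711

Let t(s) be the expected number of picoseconds to first reach state IV from state s, with t(state IV) = 0. Conditioning on the first picosecond:
t(state II) = 1 + 0.3·t(state II) + 0.4·t(state I)
t(state I) = 1 + 0.45·t(state II) + 0.15·t(state I)
Solving: t(state II) = 3.0120, t(state I) = 2.7711.
Expected picoseconds from state I to state IV: 2.7711.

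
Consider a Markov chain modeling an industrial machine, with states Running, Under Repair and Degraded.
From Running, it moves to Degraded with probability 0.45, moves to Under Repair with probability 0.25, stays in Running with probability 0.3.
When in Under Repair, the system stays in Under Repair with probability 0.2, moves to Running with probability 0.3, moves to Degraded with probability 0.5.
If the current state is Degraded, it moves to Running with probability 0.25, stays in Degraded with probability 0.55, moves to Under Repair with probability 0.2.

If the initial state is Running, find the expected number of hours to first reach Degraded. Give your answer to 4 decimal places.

Let t(s) be the expected number of hours to first reach Degraded from state s, with t(Degraded) = 0. Conditioning on the first hour:
t(Running) = 1 + 0.3·t(Running) + 0.25·t(Under Repair)
t(Under Repair) = 1 + 0.3·t(Running) + 0.2·t(Under Repair)
Solving: t(Running) = 2.1649, t(Under Repair) = 2.0619.
Expected hours from Running to Degraded: 2.1649.

2.1649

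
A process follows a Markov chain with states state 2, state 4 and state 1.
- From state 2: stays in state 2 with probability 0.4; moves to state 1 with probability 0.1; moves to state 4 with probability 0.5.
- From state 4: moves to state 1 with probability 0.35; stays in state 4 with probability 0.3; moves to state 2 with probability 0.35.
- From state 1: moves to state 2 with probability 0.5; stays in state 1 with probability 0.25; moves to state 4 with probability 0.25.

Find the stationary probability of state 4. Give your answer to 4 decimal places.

0.3695

Let the stationary distribution be π with π = πP and π_1 + π_2 + π_3 = 1.
π_1 = 0.4·π_1 + 0.35·π_2 + 0.5·π_3
π_2 = 0.5·π_1 + 0.3·π_2 + 0.25·π_3
Solving with the normalization constraint gives π = (0.4042, 0.3695, 0.2263).
So the stationary probability of state 4 is 0.3695.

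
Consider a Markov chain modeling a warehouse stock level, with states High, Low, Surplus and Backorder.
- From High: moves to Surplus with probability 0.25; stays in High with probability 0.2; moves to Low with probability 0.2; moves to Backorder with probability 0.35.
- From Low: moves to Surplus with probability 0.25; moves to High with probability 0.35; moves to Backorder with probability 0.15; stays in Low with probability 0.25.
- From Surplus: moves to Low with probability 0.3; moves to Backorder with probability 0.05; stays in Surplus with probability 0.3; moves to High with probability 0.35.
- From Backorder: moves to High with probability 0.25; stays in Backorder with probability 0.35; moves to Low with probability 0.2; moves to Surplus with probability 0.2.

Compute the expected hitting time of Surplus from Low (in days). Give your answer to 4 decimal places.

4.2176

Let t(s) be the expected number of days to first reach Surplus from state s, with t(Surplus) = 0. Conditioning on the first day:
t(High) = 1 + 0.2·t(High) + 0.2·t(Low) + 0.35·t(Backorder)
t(Low) = 1 + 0.35·t(High) + 0.25·t(Low) + 0.15·t(Backorder)
t(Backorder) = 1 + 0.25·t(High) + 0.2·t(Low) + 0.35·t(Backorder)
Solving: t(High) = 4.2625, t(Low) = 4.2176, t(Backorder) = 4.4756.
Expected days from Low to Surplus: 4.2176.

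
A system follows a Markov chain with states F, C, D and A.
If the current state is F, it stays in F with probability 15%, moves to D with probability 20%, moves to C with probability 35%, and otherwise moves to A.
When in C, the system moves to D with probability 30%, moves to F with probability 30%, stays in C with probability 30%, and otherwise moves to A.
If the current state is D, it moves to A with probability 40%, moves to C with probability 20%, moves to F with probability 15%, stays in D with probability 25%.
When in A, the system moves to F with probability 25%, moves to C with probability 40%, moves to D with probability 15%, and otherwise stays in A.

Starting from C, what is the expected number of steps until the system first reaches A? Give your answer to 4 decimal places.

Let t(s) be the expected number of steps to first reach A from state s, with t(A) = 0. Conditioning on the first step:
t(F) = 1 + 0.15·t(F) + 0.35·t(C) + 0.2·t(D)
t(C) = 1 + 0.3·t(F) + 0.3·t(C) + 0.3·t(D)
t(D) = 1 + 0.15·t(F) + 0.2·t(C) + 0.25·t(D)
Solving: t(F) = 3.7815, t(C) = 4.4538, t(D) = 3.2773.
Expected steps from C to A: 4.4538.

4.4538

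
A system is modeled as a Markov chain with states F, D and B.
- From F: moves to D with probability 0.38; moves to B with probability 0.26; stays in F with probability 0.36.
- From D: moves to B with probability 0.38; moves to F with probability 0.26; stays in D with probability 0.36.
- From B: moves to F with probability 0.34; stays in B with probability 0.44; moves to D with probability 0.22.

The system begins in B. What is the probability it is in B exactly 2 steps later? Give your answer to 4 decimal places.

Sum over the intermediate state after 1 step:
P = P(B→F)·P(F→B) + P(B→D)·P(D→B) + P(B→B)·P(B→B)
  = 0.34×0.26 + 0.22×0.38 + 0.44×0.44
  = 0.0884 + 0.0836 + 0.1936 = 0.3656

0.3656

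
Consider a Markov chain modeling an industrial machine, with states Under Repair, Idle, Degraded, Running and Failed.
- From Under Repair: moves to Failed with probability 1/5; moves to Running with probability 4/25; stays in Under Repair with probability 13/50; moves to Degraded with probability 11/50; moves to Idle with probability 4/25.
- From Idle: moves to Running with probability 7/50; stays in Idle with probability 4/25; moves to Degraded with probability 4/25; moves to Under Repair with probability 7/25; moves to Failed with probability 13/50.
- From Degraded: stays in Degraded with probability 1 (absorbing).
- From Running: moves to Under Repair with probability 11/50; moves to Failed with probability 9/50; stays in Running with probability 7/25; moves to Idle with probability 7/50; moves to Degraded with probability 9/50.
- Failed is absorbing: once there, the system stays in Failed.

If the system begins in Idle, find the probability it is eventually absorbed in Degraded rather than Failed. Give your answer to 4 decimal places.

0.4373

Let h(s) be the probability of absorption at Degraded starting from transient state s. Then h(Degraded) = 1 and h(Failed) = 0. By first-step analysis:
h(Under Repair) = 0.26·h(Under Repair) + 0.16·h(Idle) + 0.22·1 + 0.16·h(Running) + 0.2·0
h(Idle) = 0.28·h(Under Repair) + 0.16·h(Idle) + 0.16·1 + 0.14·h(Running) + 0.26·0
h(Running) = 0.22·h(Under Repair) + 0.14·h(Idle) + 0.18·1 + 0.28·h(Running) + 0.18·0
Solving: h(Under Repair) = 0.4971, h(Idle) = 0.4373, h(Running) = 0.4869.
Starting from Idle, the probability is 0.4373.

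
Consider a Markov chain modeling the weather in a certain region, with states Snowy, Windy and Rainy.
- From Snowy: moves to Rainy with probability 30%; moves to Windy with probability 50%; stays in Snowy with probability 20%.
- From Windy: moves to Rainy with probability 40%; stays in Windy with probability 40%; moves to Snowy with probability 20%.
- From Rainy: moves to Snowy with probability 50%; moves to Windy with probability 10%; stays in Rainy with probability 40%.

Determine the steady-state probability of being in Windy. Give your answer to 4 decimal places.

0.3204

Let the stationary distribution be π with π = πP and π_1 + π_2 + π_3 = 1.
π_1 = 0.2·π_1 + 0.2·π_2 + 0.5·π_3
π_2 = 0.5·π_1 + 0.4·π_2 + 0.1·π_3
Solving with the normalization constraint gives π = (0.3107, 0.3204, 0.3689).
So the stationary probability of Windy is 0.3204.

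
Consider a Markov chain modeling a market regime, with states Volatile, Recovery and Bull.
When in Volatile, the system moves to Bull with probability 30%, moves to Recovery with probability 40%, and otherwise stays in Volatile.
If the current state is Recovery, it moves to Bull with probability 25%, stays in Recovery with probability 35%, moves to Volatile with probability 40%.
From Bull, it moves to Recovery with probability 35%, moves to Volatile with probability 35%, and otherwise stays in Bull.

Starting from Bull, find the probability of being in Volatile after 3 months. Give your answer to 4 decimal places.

0.3509

Propagate the distribution vector 3 months from Bull.
After 0 months: (0.0000, 0.0000, 1.0000)
After 1 month: (0.3500, 0.3500, 0.3000)
After 2 months: (0.3500, 0.3675, 0.2825)
After 3 months: (0.3509, 0.3675, 0.2816)
P(in Volatile after 3 months) = 0.3509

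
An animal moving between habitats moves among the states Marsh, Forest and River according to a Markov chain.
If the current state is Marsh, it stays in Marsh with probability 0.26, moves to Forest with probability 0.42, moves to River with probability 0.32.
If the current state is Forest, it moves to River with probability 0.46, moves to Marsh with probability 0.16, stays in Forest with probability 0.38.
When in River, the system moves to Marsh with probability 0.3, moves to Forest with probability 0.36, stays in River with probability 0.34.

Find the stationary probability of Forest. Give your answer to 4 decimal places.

0.3819

Let the stationary distribution be π with π = πP and π_1 + π_2 + π_3 = 1.
π_1 = 0.26·π_1 + 0.16·π_2 + 0.3·π_3
π_2 = 0.42·π_1 + 0.38·π_2 + 0.36·π_3
Solving with the normalization constraint gives π = (0.2371, 0.3819, 0.3811).
So the stationary probability of Forest is 0.3819.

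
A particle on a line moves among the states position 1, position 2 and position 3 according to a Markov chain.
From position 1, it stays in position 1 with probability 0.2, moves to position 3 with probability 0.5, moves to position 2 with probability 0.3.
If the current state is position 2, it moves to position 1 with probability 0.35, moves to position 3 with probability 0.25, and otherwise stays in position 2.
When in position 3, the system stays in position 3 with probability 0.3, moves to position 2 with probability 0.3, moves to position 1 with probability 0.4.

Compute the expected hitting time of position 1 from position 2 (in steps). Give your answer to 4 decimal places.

2.7536

Let t(s) be the expected number of steps to first reach position 1 from state s, with t(position 1) = 0. Conditioning on the first step:
t(position 2) = 1 + 0.4·t(position 2) + 0.25·t(position 3)
t(position 3) = 1 + 0.3·t(position 2) + 0.3·t(position 3)
Solving: t(position 2) = 2.7536, t(position 3) = 2.6087.
Expected steps from position 2 to position 1: 2.7536.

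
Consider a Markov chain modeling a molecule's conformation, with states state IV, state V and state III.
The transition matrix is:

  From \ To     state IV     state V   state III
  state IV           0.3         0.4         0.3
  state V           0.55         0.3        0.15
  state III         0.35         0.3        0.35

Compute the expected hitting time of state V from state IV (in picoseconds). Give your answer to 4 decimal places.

2.7143

Let t(s) be the expected number of picoseconds to first reach state V from state s, with t(state V) = 0. Conditioning on the first picosecond:
t(state IV) = 1 + 0.3·t(state IV) + 0.3·t(state III)
t(state III) = 1 + 0.35·t(state IV) + 0.35·t(state III)
Solving: t(state IV) = 2.7143, t(state III) = 3.0000.
Expected picoseconds from state IV to state V: 2.7143.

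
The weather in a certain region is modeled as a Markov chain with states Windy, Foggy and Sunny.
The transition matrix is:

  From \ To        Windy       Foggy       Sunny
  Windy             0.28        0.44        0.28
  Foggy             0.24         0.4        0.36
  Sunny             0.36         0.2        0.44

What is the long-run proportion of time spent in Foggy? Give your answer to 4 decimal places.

Let the stationary distribution be π with π = πP and π_1 + π_2 + π_3 = 1.
π_1 = 0.28·π_1 + 0.24·π_2 + 0.36·π_3
π_2 = 0.44·π_1 + 0.4·π_2 + 0.2·π_3
Solving with the normalization constraint gives π = (0.2957, 0.3387, 0.3656).
So the stationary probability of Foggy is 0.3387.

0.3387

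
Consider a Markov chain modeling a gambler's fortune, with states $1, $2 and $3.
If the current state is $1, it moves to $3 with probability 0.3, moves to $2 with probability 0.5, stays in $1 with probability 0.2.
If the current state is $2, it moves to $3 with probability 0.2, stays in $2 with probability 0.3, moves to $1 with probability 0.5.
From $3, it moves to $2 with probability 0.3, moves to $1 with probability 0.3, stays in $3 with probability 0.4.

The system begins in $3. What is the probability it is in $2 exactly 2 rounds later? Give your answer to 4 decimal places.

Sum over the intermediate state after 1 round:
P = P($3→$1)·P($1→$2) + P($3→$2)·P($2→$2) + P($3→$3)·P($3→$2)
  = 0.3×0.5 + 0.3×0.3 + 0.4×0.3
  = 0.1500 + 0.0900 + 0.1200 = 0.3600

0.3600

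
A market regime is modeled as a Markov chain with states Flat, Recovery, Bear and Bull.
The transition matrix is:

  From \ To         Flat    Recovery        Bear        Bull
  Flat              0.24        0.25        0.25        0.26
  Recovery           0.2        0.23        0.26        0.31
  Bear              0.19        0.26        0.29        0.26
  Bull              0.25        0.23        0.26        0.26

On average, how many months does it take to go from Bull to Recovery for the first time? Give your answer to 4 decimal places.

Let t(s) be the expected number of months to first reach Recovery from state s, with t(Recovery) = 0. Conditioning on the first month:
t(Flat) = 1 + 0.24·t(Flat) + 0.25·t(Bear) + 0.26·t(Bull)
t(Bear) = 1 + 0.19·t(Flat) + 0.29·t(Bear) + 0.26·t(Bull)
t(Bull) = 1 + 0.25·t(Flat) + 0.26·t(Bear) + 0.26·t(Bull)
Solving: t(Flat) = 4.0415, t(Bear) = 3.9994, t(Bull) = 4.1219.
Expected months from Bull to Recovery: 4.1219.

4.1219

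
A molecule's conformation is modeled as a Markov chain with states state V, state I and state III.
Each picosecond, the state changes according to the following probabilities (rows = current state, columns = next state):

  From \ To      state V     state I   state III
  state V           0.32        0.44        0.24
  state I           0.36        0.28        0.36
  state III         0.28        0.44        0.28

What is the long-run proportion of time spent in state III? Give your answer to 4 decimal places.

Let the stationary distribution be π with π = πP and π_1 + π_2 + π_3 = 1.
π_1 = 0.32·π_1 + 0.36·π_2 + 0.28·π_3
π_2 = 0.44·π_1 + 0.28·π_2 + 0.44·π_3
Solving with the normalization constraint gives π = (0.3233, 0.3793, 0.2974).
So the stationary probability of state III is 0.2974.

0.2974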